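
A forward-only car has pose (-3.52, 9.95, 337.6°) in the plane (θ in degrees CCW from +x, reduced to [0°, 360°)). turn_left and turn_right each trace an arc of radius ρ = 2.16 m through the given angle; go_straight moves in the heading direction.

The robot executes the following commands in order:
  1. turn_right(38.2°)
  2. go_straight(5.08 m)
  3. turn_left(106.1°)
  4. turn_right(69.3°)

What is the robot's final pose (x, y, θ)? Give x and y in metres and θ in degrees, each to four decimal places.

(5.8672, 4.5963, 336.2000°)

set_pose: (x, y, θ) = (-3.5200, 9.9500, 337.6000°), ρ = 2.16
turn_right(38.2°): centre at ρ to the right, rotate −38.2° → (-2.4613, 9.0133, 299.4000°)
go_straight(5.08): x += 5.08·cos θ, y += 5.08·sin θ → (0.0325, 4.5876, 299.4000°)
turn_left(106.1°): centre at ρ to the left, rotate +106.1° → (3.4549, 4.1340, 405.5000° ≡ 45.5000°)
turn_right(69.3°): centre at ρ to the right, rotate −69.3° → (5.8672, 4.5963, -23.8000° ≡ 336.2000°)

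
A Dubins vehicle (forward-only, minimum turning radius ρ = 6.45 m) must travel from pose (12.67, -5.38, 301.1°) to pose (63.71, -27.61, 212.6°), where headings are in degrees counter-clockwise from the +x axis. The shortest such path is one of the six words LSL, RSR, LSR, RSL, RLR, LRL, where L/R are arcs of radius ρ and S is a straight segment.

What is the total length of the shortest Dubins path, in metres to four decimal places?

65.8725 m

Let ψ = atan2(Δy, Δx) = atan2(-22.23, 51.04) = -23.5351° be the start→goal bearing.
Normalize: d = |goal − start| / ρ = 55.670948/6.45 = 8.631155, α = (θ_start − ψ) mod 360° = 324.6351° = 5.665951 rad, β = (θ_goal − ψ) mod 360° = 236.1351° = 4.121335 rad.
Common terms: sin α = -0.578782, cos α = 0.815482, sin β = -0.830354, cos β = -0.557237, cos(α−β) = 0.026177, d² = 74.496833. Work in radians in the unit-radius frame; every candidate has L = ρ·(t + p + q).
LSL: p² = 2 + d² − 2cos(α−β) + 2d(sin α − sin β) = 80.787190; p = √p² = 8.988169; φ = atan2(cos β − cos α, d + sin α − sin β) = -0.153325 rad; t = (φ − α) mod 2π = 0.463909 rad, q = (β − φ) mod 2π = 4.274660 rad → L = 6.45·(0.463909 + 8.988169 + 4.274660) = 6.45·13.726738 = 88.537462 m
RSR: p² = 2 + d² − 2cos(α−β) + 2d(sin β − sin α) = 72.101769; p = √p² = 8.491276; φ = atan2(cos α − cos β, d − sin α + sin β) = 0.162375 rad; t = (α − φ) mod 2π = 5.503576 rad, q = (φ − β) mod 2π = 2.324225 rad → L = 6.45·(5.503576 + 8.491276 + 2.324225) = 6.45·16.319078 = 105.258051 m
LSR: p² = d² − 2 + 2cos(α−β) + 2d(sin α + sin β) = 48.224253; p = √p² = 6.944368; φ = atan2(−cos α − cos β, d + sin α + sin β) − atan2(−2, p) = 0.244672 rad; t = (φ − α) mod 2π = 0.861906 rad, q = (φ − β) mod 2π = 2.406522 rad → L = 6.45·(0.861906 + 6.944368 + 2.406522) = 6.45·10.212796 = 65.872536 m
RSL: p² = d² − 2 + 2cos(α−β) − 2d(sin α + sin β) = 96.874122; p = √p² = 9.842465; φ = atan2(cos α + cos β, d − sin α − sin β) − atan2(2, p) = -0.174756 rad; t = (α − φ) mod 2π = 5.840708 rad, q = (β − φ) mod 2π = 4.296091 rad → L = 6.45·(5.840708 + 9.842465 + 4.296091) = 6.45·19.979264 = 128.866252 m
RLR: c = (6 − d² + 2cos(α−β) + 2d(sin α − sin β))/8 = -8.012721, |c| > 1 → infeasible
LRL: c = (6 − d² + 2cos(α−β) − 2d(sin α − sin β))/8 = -9.098399, |c| > 1 → infeasible
Shortest: LSR with L = 65.872536 m ≈ 65.8725 m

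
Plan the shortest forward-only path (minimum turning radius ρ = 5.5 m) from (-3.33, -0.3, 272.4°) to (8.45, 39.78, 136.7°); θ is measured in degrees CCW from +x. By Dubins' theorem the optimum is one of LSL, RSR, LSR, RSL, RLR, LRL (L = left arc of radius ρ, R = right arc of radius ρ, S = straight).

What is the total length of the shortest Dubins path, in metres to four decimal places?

Let ψ = atan2(Δy, Δx) = atan2(40.08, 11.78) = 73.6213° be the start→goal bearing.
Normalize: d = |goal − start| / ρ = 41.775289/5.5 = 7.595507, α = (θ_start − ψ) mod 360° = 198.7787° = 3.469343 rad, β = (θ_goal − ψ) mod 360° = 63.0787° = 1.100931 rad.
Common terms: sin α = -0.321914, cos α = -0.946769, sin β = 0.891629, cos β = 0.452766, cos(α−β) = -0.715693, d² = 57.691729. Work in radians in the unit-radius frame; every candidate has L = ρ·(t + p + q).
LSL: p² = 2 + d² − 2cos(α−β) + 2d(sin α − sin β) = 42.688163; p = √p² = 6.533618; φ = atan2(cos β − cos α, d + sin α − sin β) = 0.215878 rad; t = (φ − α) mod 2π = 3.029721 rad, q = (β − φ) mod 2π = 0.885053 rad → L = 5.5·(3.029721 + 6.533618 + 0.885053) = 5.5·10.448391 = 57.466153 m
RSR: p² = 2 + d² − 2cos(α−β) + 2d(sin β − sin α) = 79.558065; p = √p² = 8.919533; φ = atan2(cos α − cos β, d − sin α + sin β) = -0.157558 rad; t = (α − φ) mod 2π = 3.626901 rad, q = (φ − β) mod 2π = 5.024696 rad → L = 5.5·(3.626901 + 8.919533 + 5.024696) = 5.5·17.571130 = 96.641214 m
LSR: p² = d² − 2 + 2cos(α−β) + 2d(sin α + sin β) = 62.914900; p = √p² = 7.931891; φ = atan2(−cos α − cos β, d + sin α + sin β) − atan2(−2, p) = 0.307425 rad; t = (φ − α) mod 2π = 3.121268 rad, q = (φ − β) mod 2π = 5.489679 rad → L = 5.5·(3.121268 + 7.931891 + 5.489679) = 5.5·16.542838 = 90.985611 m
RSL: p² = d² − 2 + 2cos(α−β) − 2d(sin α + sin β) = 45.605787; p = √p² = 6.753206; φ = atan2(cos α + cos β, d − sin α − sin β) − atan2(2, p) = -0.358123 rad; t = (α − φ) mod 2π = 3.827466 rad, q = (β − φ) mod 2π = 1.459054 rad → L = 5.5·(3.827466 + 6.753206 + 1.459054) = 5.5·12.039726 = 66.218495 m
RLR: c = (6 − d² + 2cos(α−β) + 2d(sin α − sin β))/8 = -8.944758, |c| > 1 → infeasible
LRL: c = (6 − d² + 2cos(α−β) − 2d(sin α − sin β))/8 = -4.336020, |c| > 1 → infeasible
Shortest: LSL with L = 57.466153 m ≈ 57.4662 m

57.4662 m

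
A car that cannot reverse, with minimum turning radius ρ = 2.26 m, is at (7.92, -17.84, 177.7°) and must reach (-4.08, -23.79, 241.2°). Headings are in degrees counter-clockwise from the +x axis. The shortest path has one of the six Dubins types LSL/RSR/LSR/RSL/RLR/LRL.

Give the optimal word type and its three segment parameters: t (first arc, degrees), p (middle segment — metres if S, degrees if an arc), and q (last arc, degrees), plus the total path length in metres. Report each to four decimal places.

LSL: t = 28.0101°, p = 11.0198 m, q = 35.4899°, L = 13.5245 m

Let ψ = atan2(Δy, Δx) = atan2(-5.95, -12.00) = -153.6263° be the start→goal bearing.
Normalize: d = |goal − start| / ρ = 13.394122/2.26 = 5.926603, α = (θ_start − ψ) mod 360° = 331.3263° = 5.782734 rad, β = (θ_goal − ψ) mod 360° = 34.8263° = 0.607833 rad.
Common terms: sin α = -0.479822, cos α = 0.877366, sin β = 0.571090, cos β = 0.820888, cos(α−β) = 0.446198, d² = 35.124618. Work in radians in the unit-radius frame; every candidate has L = ρ·(t + p + q).
LSL: p² = 2 + d² − 2cos(α−β) + 2d(sin α − sin β) = 23.775555; p = √p² = 4.876018; φ = atan2(cos β − cos α, d + sin α − sin β) = -0.011583 rad; t = (φ − α) mod 2π = 0.488868 rad, q = (β − φ) mod 2π = 0.619416 rad → L = 2.26·(0.488868 + 4.876018 + 0.619416) = 2.26·5.984302 = 13.524524 m
RSR: p² = 2 + d² − 2cos(α−β) + 2d(sin β − sin α) = 48.688890; p = √p² = 6.977742; φ = atan2(cos α − cos β, d − sin α + sin β) = 0.008094 rad; t = (α − φ) mod 2π = 5.774640 rad, q = (φ − β) mod 2π = 5.683447 rad → L = 2.26·(5.774640 + 6.977742 + 5.683447) = 2.26·18.435829 = 41.664974 m
LSR: p² = d² − 2 + 2cos(α−β) + 2d(sin α + sin β) = 35.098835; p = √p² = 5.924427; φ = atan2(−cos α − cos β, d + sin α + sin β) − atan2(−2, p) = 0.050523 rad; t = (φ − α) mod 2π = 0.550975 rad, q = (φ − β) mod 2π = 5.725876 rad → L = 2.26·(0.550975 + 5.924427 + 5.725876) = 2.26·12.201277 = 27.574887 m
RSL: p² = d² − 2 + 2cos(α−β) − 2d(sin α + sin β) = 32.935193; p = √p² = 5.738919; φ = atan2(cos α + cos β, d − sin α − sin β) − atan2(2, p) = -0.052129 rad; t = (α − φ) mod 2π = 5.834863 rad, q = (β − φ) mod 2π = 0.659962 rad → L = 2.26·(5.834863 + 5.738919 + 0.659962) = 2.26·12.233744 = 27.648262 m
RLR: c = (6 − d² + 2cos(α−β) + 2d(sin α − sin β))/8 = -5.086111, |c| > 1 → infeasible
LRL: c = (6 − d² + 2cos(α−β) − 2d(sin α − sin β))/8 = -1.971944, |c| > 1 → infeasible
Shortest: LSL with L = 13.524524 m ≈ 13.5245 m
Convert LSL to answer units (arcs ×180/π): t = 0.488868·180/π = 28.0101°, p = ρ·p = 2.26·4.876018 = 11.0198 m, q = 0.619416·180/π = 35.4899°, L = 13.5245 m.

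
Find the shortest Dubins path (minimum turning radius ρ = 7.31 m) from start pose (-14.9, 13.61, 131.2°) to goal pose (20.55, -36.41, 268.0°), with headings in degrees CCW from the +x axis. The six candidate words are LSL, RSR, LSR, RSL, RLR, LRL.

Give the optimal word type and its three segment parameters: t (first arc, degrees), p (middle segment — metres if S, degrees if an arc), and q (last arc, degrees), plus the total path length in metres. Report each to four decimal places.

LSR: t = 190.7077°, p = 54.2098 m, q = 53.9077°, L = 85.4187 m

Let ψ = atan2(Δy, Δx) = atan2(-50.02, 35.45) = -54.6742° be the start→goal bearing.
Normalize: d = |goal − start| / ρ = 61.308261/7.31 = 8.386903, α = (θ_start − ψ) mod 360° = 185.8742° = 3.244116 rad, β = (θ_goal − ψ) mod 360° = 322.6742° = 5.631727 rad.
Common terms: sin α = -0.102344, cos α = -0.994749, sin β = -0.606347, cos β = 0.795200, cos(α−β) = -0.728969, d² = 70.340143. Work in radians in the unit-radius frame; every candidate has L = ρ·(t + p + q).
LSL: p² = 2 + d² − 2cos(α−β) + 2d(sin α − sin β) = 82.252126; p = √p² = 9.069296; φ = atan2(cos β − cos α, d + sin α − sin β) = 0.198668 rad; t = (φ − α) mod 2π = 3.237737 rad, q = (β − φ) mod 2π = 5.433059 rad → L = 7.31·(3.237737 + 9.069296 + 5.433059) = 7.31·17.740092 = 129.680069 m
RSR: p² = 2 + d² − 2cos(α−β) + 2d(sin β − sin α) = 65.344034; p = √p² = 8.083566; φ = atan2(cos α − cos β, d − sin α + sin β) = -0.223281 rad; t = (α − φ) mod 2π = 3.467398 rad, q = (φ − β) mod 2π = 0.428177 rad → L = 7.31·(3.467398 + 8.083566 + 0.428177) = 7.31·11.979141 = 87.567517 m
LSR: p² = d² − 2 + 2cos(α−β) + 2d(sin α + sin β) = 54.994759; p = √p² = 7.415845; φ = atan2(−cos α − cos β, d + sin α + sin β) − atan2(−2, p) = 0.289409 rad; t = (φ − α) mod 2π = 3.328478 rad, q = (φ − β) mod 2π = 0.940867 rad → L = 7.31·(3.328478 + 7.415845 + 0.940867) = 7.31·11.685190 = 85.418739 m
RSL: p² = d² − 2 + 2cos(α−β) − 2d(sin α + sin β) = 78.769652; p = √p² = 8.875227; φ = atan2(cos α + cos β, d − sin α − sin β) − atan2(2, p) = -0.243580 rad; t = (α − φ) mod 2π = 3.487696 rad, q = (β − φ) mod 2π = 5.875306 rad → L = 7.31·(3.487696 + 8.875227 + 5.875306) = 7.31·18.238229 = 133.321454 m
RLR: c = (6 − d² + 2cos(α−β) + 2d(sin α − sin β))/8 = -7.168004, |c| > 1 → infeasible
LRL: c = (6 − d² + 2cos(α−β) − 2d(sin α − sin β))/8 = -9.281516, |c| > 1 → infeasible
Shortest: LSR with L = 85.418739 m ≈ 85.4187 m
Convert LSR to answer units (arcs ×180/π): t = 3.328478·180/π = 190.7077°, p = ρ·p = 7.31·7.415845 = 54.2098 m, q = 0.940867·180/π = 53.9077°, L = 85.4187 m.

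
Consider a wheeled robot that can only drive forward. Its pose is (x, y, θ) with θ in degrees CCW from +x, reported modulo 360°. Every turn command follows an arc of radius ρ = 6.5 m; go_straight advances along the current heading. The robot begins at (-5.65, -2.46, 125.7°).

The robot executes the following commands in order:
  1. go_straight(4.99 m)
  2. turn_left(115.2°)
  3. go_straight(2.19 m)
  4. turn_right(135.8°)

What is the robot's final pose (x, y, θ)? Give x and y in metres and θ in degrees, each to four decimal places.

(-32.5401, 0.5148, 105.1000°)

set_pose: (x, y, θ) = (-5.6500, -2.4600, 125.7000°), ρ = 6.5
go_straight(4.99): x += 4.99·cos θ, y += 4.99·sin θ → (-8.5619, 1.5923, 125.7000°)
turn_left(115.2°): centre at ρ to the left, rotate +115.2° → (-19.5199, 0.9605, 240.9000°)
go_straight(2.19): x += 2.19·cos θ, y += 2.19·sin θ → (-20.5850, -0.9531, 240.9000°)
turn_right(135.8°): centre at ρ to the right, rotate −135.8° → (-32.5401, 0.5148, 105.1000°)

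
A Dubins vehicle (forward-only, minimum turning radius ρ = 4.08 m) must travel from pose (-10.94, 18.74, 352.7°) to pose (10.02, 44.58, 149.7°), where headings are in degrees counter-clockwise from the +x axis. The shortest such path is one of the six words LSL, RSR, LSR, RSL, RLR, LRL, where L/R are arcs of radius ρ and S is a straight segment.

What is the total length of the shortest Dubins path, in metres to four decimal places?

37.0980 m

Let ψ = atan2(Δy, Δx) = atan2(25.84, 20.96) = 50.9529° be the start→goal bearing.
Normalize: d = |goal − start| / ρ = 33.272018/4.08 = 8.154906, α = (θ_start − ψ) mod 360° = 301.7471° = 5.266480 rad, β = (θ_goal − ψ) mod 360° = 98.7471° = 1.723462 rad.
Common terms: sin α = -0.850379, cos α = 0.526171, sin β = 0.988369, cos β = -0.152073, cos(α−β) = -0.920505, d² = 66.502499. Work in radians in the unit-radius frame; every candidate has L = ρ·(t + p + q).
LSL: p² = 2 + d² − 2cos(α−β) + 2d(sin α − sin β) = 40.353868; p = √p² = 6.352469; φ = atan2(cos β − cos α, d + sin α − sin β) = -0.106972 rad; t = (φ − α) mod 2π = 0.909733 rad, q = (β − φ) mod 2π = 1.830434 rad → L = 4.08·(0.909733 + 6.352469 + 1.830434) = 4.08·9.092636 = 37.097956 m
RSR: p² = 2 + d² − 2cos(α−β) + 2d(sin β − sin α) = 100.333149; p = √p² = 10.016644; φ = atan2(cos α − cos β, d − sin α + sin β) = 0.067764 rad; t = (α − φ) mod 2π = 5.198717 rad, q = (φ − β) mod 2π = 4.627487 rad → L = 4.08·(5.198717 + 10.016644 + 4.627487) = 4.08·19.842847 = 80.958817 m
LSR: p² = d² − 2 + 2cos(α−β) + 2d(sin α + sin β) = 64.912084; p = √p² = 8.056804; φ = atan2(−cos α − cos β, d + sin α + sin β) − atan2(−2, p) = 0.198239 rad; t = (φ − α) mod 2π = 1.214944 rad, q = (φ − β) mod 2π = 4.757963 rad → L = 4.08·(1.214944 + 8.056804 + 4.757963) = 4.08·14.029710 = 57.241219 m
RSL: p² = d² − 2 + 2cos(α−β) − 2d(sin α + sin β) = 60.410895; p = √p² = 7.772445; φ = atan2(cos α + cos β, d − sin α − sin β) − atan2(2, p) = -0.205226 rad; t = (α − φ) mod 2π = 5.471706 rad, q = (β − φ) mod 2π = 1.928687 rad → L = 4.08·(5.471706 + 7.772445 + 1.928687) = 4.08·15.172838 = 61.905179 m
RLR: c = (6 − d² + 2cos(α−β) + 2d(sin α − sin β))/8 = -11.541644, |c| > 1 → infeasible
LRL: c = (6 − d² + 2cos(α−β) − 2d(sin α − sin β))/8 = -4.044234, |c| > 1 → infeasible
Shortest: LSL with L = 37.097956 m ≈ 37.0980 m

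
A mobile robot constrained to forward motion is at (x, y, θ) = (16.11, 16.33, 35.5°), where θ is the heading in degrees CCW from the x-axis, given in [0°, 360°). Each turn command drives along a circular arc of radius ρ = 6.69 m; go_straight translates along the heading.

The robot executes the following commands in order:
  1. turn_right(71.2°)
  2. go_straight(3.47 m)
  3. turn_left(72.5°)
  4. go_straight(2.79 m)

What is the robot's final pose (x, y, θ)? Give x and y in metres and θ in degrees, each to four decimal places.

(36.8621, 16.0387, 36.8000°)

set_pose: (x, y, θ) = (16.1100, 16.3300, 35.5000°), ρ = 6.69
turn_right(71.2°): centre at ρ to the right, rotate −71.2° → (23.8988, 16.3164, -35.7000° ≡ 324.3000°)
go_straight(3.47): x += 3.47·cos θ, y += 3.47·sin θ → (26.7167, 14.2915, 324.3000°)
turn_left(72.5°): centre at ρ to the left, rotate +72.5° → (34.6281, 14.3675, 396.8000° ≡ 36.8000°)
go_straight(2.79): x += 2.79·cos θ, y += 2.79·sin θ → (36.8621, 16.0387, 36.8000°)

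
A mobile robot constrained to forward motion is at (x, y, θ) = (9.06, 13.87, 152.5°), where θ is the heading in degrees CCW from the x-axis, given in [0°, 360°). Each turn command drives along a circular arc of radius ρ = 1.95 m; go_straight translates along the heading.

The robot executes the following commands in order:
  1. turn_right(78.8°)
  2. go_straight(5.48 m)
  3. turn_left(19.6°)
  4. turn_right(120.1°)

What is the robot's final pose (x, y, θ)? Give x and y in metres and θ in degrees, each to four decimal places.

(12.5280, 23.9190, 333.2000°)

set_pose: (x, y, θ) = (9.0600, 13.8700, 152.5000°), ρ = 1.95
turn_right(78.8°): centre at ρ to the right, rotate −78.8° → (8.0888, 16.1470, 73.7000°)
go_straight(5.48): x += 5.48·cos θ, y += 5.48·sin θ → (9.6268, 21.4067, 73.7000°)
turn_left(19.6°): centre at ρ to the left, rotate +19.6° → (9.7020, 22.0663, 93.3000°)
turn_right(120.1°): centre at ρ to the right, rotate −120.1° → (12.5280, 23.9190, -26.8000° ≡ 333.2000°)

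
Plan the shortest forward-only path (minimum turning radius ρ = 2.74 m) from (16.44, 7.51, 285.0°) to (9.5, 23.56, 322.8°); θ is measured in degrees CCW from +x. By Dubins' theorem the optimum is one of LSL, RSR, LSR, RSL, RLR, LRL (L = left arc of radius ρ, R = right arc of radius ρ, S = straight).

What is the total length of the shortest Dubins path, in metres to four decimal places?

31.1525 m

Let ψ = atan2(Δy, Δx) = atan2(16.05, -6.94) = 113.3836° be the start→goal bearing.
Normalize: d = |goal − start| / ρ = 17.486169/2.74 = 6.381813, α = (θ_start − ψ) mod 360° = 171.6164° = 2.995271 rad, β = (θ_goal − ψ) mod 360° = 209.4164° = 3.655006 rad.
Common terms: sin α = 0.145800, cos α = -0.989314, sin β = -0.491153, cos β = -0.871073, cos(α−β) = 0.790155, d² = 40.727543. Work in radians in the unit-radius frame; every candidate has L = ρ·(t + p + q).
LSL: p² = 2 + d² − 2cos(α−β) + 2d(sin α − sin β) = 49.277063; p = √p² = 7.019762; φ = atan2(cos β − cos α, d + sin α − sin β) = 0.016845 rad; t = (φ − α) mod 2π = 3.304759 rad, q = (β − φ) mod 2π = 3.638161 rad → L = 2.74·(3.304759 + 7.019762 + 3.638161) = 2.74·13.962682 = 38.257749 m
RSR: p² = 2 + d² − 2cos(α−β) + 2d(sin β − sin α) = 33.017403; p = √p² = 5.746077; φ = atan2(cos α − cos β, d − sin α + sin β) = -0.020579 rad; t = (α − φ) mod 2π = 3.015850 rad, q = (φ − β) mod 2π = 2.607600 rad → L = 2.74·(3.015850 + 5.746077 + 2.607600) = 2.74·11.369528 = 31.152507 m
LSR: p² = d² − 2 + 2cos(α−β) + 2d(sin α + sin β) = 35.899891; p = √p² = 5.991652; φ = atan2(−cos α − cos β, d + sin α + sin β) − atan2(−2, p) = 0.621124 rad; t = (φ − α) mod 2π = 3.909038 rad, q = (φ − β) mod 2π = 3.249303 rad → L = 2.74·(3.909038 + 5.991652 + 3.249303) = 2.74·13.149993 = 36.030980 m
RSL: p² = d² − 2 + 2cos(α−β) − 2d(sin α + sin β) = 44.715815; p = √p² = 6.686988; φ = atan2(cos α + cos β, d − sin α − sin β) − atan2(2, p) = -0.560425 rad; t = (α − φ) mod 2π = 3.555697 rad, q = (β − φ) mod 2π = 4.215431 rad → L = 2.74·(3.555697 + 6.686988 + 4.215431) = 2.74·14.458116 = 39.615239 m
RLR: c = (6 − d² + 2cos(α−β) + 2d(sin α − sin β))/8 = -3.127175, |c| > 1 → infeasible
LRL: c = (6 − d² + 2cos(α−β) − 2d(sin α − sin β))/8 = -5.159633, |c| > 1 → infeasible
Shortest: RSR with L = 31.152507 m ≈ 31.1525 m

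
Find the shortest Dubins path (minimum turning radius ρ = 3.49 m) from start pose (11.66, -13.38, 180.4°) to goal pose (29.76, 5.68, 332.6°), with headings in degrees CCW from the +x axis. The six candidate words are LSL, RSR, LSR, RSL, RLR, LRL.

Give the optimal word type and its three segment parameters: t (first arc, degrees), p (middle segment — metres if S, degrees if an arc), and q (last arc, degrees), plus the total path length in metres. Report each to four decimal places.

Let ψ = atan2(Δy, Δx) = atan2(19.06, 18.10) = 46.4799° be the start→goal bearing.
Normalize: d = |goal − start| / ρ = 26.284855/3.49 = 7.531477, α = (θ_start − ψ) mod 360° = 133.9201° = 2.337347 rad, β = (θ_goal − ψ) mod 360° = 286.1201° = 4.993738 rad.
Common terms: sin α = 0.720307, cos α = -0.693655, sin β = -0.960682, cos β = 0.277652, cos(α−β) = -0.884581, d² = 56.723147. Work in radians in the unit-radius frame; every candidate has L = ρ·(t + p + q).
LSL: p² = 2 + d² − 2cos(α−β) + 2d(sin α − sin β) = 85.812969; p = √p² = 9.263529; φ = atan2(cos β − cos α, d + sin α − sin β) = 0.105046 rad; t = (φ − α) mod 2π = 4.050884 rad, q = (β − φ) mod 2π = 4.888693 rad → L = 3.49·(4.050884 + 9.263529 + 4.888693) = 3.49·18.203105 = 63.528838 m
RSR: p² = 2 + d² − 2cos(α−β) + 2d(sin β − sin α) = 35.171649; p = √p² = 5.930569; φ = atan2(cos α − cos β, d − sin α + sin β) = -0.164521 rad; t = (α − φ) mod 2π = 2.501868 rad, q = (φ − β) mod 2π = 1.124926 rad → L = 3.49·(2.501868 + 5.930569 + 1.124926) = 3.49·9.557363 = 33.355197 m
LSR: p² = d² − 2 + 2cos(α−β) + 2d(sin α + sin β) = 49.333238; p = √p² = 7.023762; φ = atan2(−cos α − cos β, d + sin α + sin β) − atan2(−2, p) = 0.334400 rad; t = (φ − α) mod 2π = 4.280238 rad, q = (φ − β) mod 2π = 1.623847 rad → L = 3.49·(4.280238 + 7.023762 + 1.623847) = 3.49·12.927848 = 45.118188 m
RSL: p² = d² − 2 + 2cos(α−β) − 2d(sin α + sin β) = 56.574731; p = √p² = 7.521618; φ = atan2(cos α + cos β, d − sin α − sin β) − atan2(2, p) = -0.313363 rad; t = (α − φ) mod 2π = 2.650710 rad, q = (β − φ) mod 2π = 5.307101 rad → L = 3.49·(2.650710 + 7.521618 + 5.307101) = 3.49·15.479428 = 54.023205 m
RLR: c = (6 − d² + 2cos(α−β) + 2d(sin α − sin β))/8 = -3.396456, |c| > 1 → infeasible
LRL: c = (6 − d² + 2cos(α−β) − 2d(sin α − sin β))/8 = -9.726621, |c| > 1 → infeasible
Shortest: RSR with L = 33.355197 m ≈ 33.3552 m
Convert RSR to answer units (arcs ×180/π): t = 2.501868·180/π = 143.3465°, p = ρ·p = 3.49·5.930569 = 20.6977 m, q = 1.124926·180/π = 64.4535°, L = 33.3552 m.

RSR: t = 143.3465°, p = 20.6977 m, q = 64.4535°, L = 33.3552 m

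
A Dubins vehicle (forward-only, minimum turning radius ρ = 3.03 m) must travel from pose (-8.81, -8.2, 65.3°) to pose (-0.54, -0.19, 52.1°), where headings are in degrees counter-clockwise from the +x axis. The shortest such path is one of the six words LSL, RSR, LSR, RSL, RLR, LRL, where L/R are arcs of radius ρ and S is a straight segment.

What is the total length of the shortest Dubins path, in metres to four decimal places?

Let ψ = atan2(Δy, Δx) = atan2(8.01, 8.27) = 44.0850° be the start→goal bearing.
Normalize: d = |goal − start| / ρ = 11.513166/3.03 = 3.799725, α = (θ_start − ψ) mod 360° = 21.2150° = 0.370271 rad, β = (θ_goal − ψ) mod 360° = 8.0150° = 0.139888 rad.
Common terms: sin α = 0.361868, cos α = 0.932229, sin β = 0.139432, cos β = 0.990232, cos(α−β) = 0.973579, d² = 14.437909. Work in radians in the unit-radius frame; every candidate has L = ρ·(t + p + q).
LSL: p² = 2 + d² − 2cos(α−β) + 2d(sin α − sin β) = 16.181145; p = √p² = 4.022579; φ = atan2(cos β − cos α, d + sin α − sin β) = 0.014420 rad; t = (φ − α) mod 2π = 5.927334 rad, q = (β − φ) mod 2π = 0.125468 rad → L = 3.03·(5.927334 + 4.022579 + 0.125468) = 3.03·10.075381 = 30.528405 m
RSR: p² = 2 + d² − 2cos(α−β) + 2d(sin β − sin α) = 12.800358; p = √p² = 3.577759; φ = atan2(cos α − cos β, d − sin α + sin β) = -0.016213 rad; t = (α − φ) mod 2π = 0.386484 rad, q = (φ − β) mod 2π = 6.127085 rad → L = 3.03·(0.386484 + 3.577759 + 6.127085) = 3.03·10.091328 = 30.576722 m
LSR: p² = d² − 2 + 2cos(α−β) + 2d(sin α + sin β) = 18.194670; p = √p² = 4.265521; φ = atan2(−cos α − cos β, d + sin α + sin β) − atan2(−2, p) = 0.018102 rad; t = (φ − α) mod 2π = 5.931017 rad, q = (φ − β) mod 2π = 6.161400 rad → L = 3.03·(5.931017 + 4.265521 + 6.161400) = 3.03·16.357938 = 49.564551 m
RSL: p² = d² − 2 + 2cos(α−β) − 2d(sin α + sin β) = 10.575464; p = √p² = 3.251994; φ = atan2(cos α + cos β, d − sin α − sin β) − atan2(2, p) = -0.023673 rad; t = (α − φ) mod 2π = 0.393944 rad, q = (β − φ) mod 2π = 0.163561 rad → L = 3.03·(0.393944 + 3.251994 + 0.163561) = 3.03·3.809499 = 11.542783 m
RLR: c = (6 − d² + 2cos(α−β) + 2d(sin α − sin β))/8 = -0.600045; p = 2π − arccos c = 4.068832 rad; φ = atan2(cos α − cos β, d − sin α + sin β) = -0.016213 rad; t = (α − φ + p/2) mod 2π = 2.420900 rad, q = (α − β − t + p) mod 2π = 1.878316 rad → L = 3.03·(2.420900 + 4.068832 + 1.878316) = 3.03·8.368047 = 25.355184 m
LRL: c = (6 − d² + 2cos(α−β) − 2d(sin α − sin β))/8 = -1.022643, |c| > 1 → infeasible
Shortest: RSL with L = 11.542783 m ≈ 11.5428 m

11.5428 m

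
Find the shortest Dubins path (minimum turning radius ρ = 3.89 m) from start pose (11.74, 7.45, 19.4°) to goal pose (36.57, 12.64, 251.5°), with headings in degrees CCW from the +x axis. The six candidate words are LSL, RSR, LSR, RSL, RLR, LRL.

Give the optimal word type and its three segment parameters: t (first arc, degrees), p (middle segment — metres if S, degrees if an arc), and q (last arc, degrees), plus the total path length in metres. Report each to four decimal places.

Let ψ = atan2(Δy, Δx) = atan2(5.19, 24.83) = 11.8061° be the start→goal bearing.
Normalize: d = |goal − start| / ρ = 25.366612/3.89 = 6.520980, α = (θ_start − ψ) mod 360° = 7.5939° = 0.132539 rad, β = (θ_goal − ψ) mod 360° = 239.6939° = 4.183448 rad.
Common terms: sin α = 0.132151, cos α = 0.991230, sin β = -0.863342, cos β = -0.504619, cos(α−β) = -0.614285, d² = 42.523179. Work in radians in the unit-radius frame; every candidate has L = ρ·(t + p + q).
LSL: p² = 2 + d² − 2cos(α−β) + 2d(sin α − sin β) = 58.734938; p = √p² = 7.663872; φ = atan2(cos β − cos α, d + sin α − sin β) = -0.196443 rad; t = (φ − α) mod 2π = 5.954203 rad, q = (β − φ) mod 2π = 4.379891 rad → L = 3.89·(5.954203 + 7.663872 + 4.379891) = 3.89·17.997967 = 70.012091 m
RSR: p² = 2 + d² − 2cos(α−β) + 2d(sin β − sin α) = 32.768562; p = √p² = 5.724383; φ = atan2(cos α − cos β, d − sin α + sin β) = 0.264381 rad; t = (α − φ) mod 2π = 6.151344 rad, q = (φ − β) mod 2π = 2.364118 rad → L = 3.89·(6.151344 + 5.724383 + 2.364118) = 3.89·14.239845 = 55.392995 m
LSR: p² = d² − 2 + 2cos(α−β) + 2d(sin α + sin β) = 29.758449; p = √p² = 5.455131; φ = atan2(−cos α − cos β, d + sin α + sin β) − atan2(−2, p) = 0.267561 rad; t = (φ − α) mod 2π = 0.135022 rad, q = (φ − β) mod 2π = 2.367298 rad → L = 3.89·(0.135022 + 5.455131 + 2.367298) = 3.89·7.957450 = 30.954481 m
RSL: p² = d² − 2 + 2cos(α−β) − 2d(sin α + sin β) = 48.830768; p = √p² = 6.987902; φ = atan2(cos α + cos β, d − sin α − sin β) − atan2(2, p) = -0.211759 rad; t = (α − φ) mod 2π = 0.344298 rad, q = (β − φ) mod 2π = 4.395207 rad → L = 3.89·(0.344298 + 6.987902 + 4.395207) = 3.89·11.727407 = 45.619612 m
RLR: c = (6 − d² + 2cos(α−β) + 2d(sin α − sin β))/8 = -3.096070, |c| > 1 → infeasible
LRL: c = (6 − d² + 2cos(α−β) − 2d(sin α − sin β))/8 = -6.341867, |c| > 1 → infeasible
Shortest: LSR with L = 30.954481 m ≈ 30.9545 m
Convert LSR to answer units (arcs ×180/π): t = 0.135022·180/π = 7.7362°, p = ρ·p = 3.89·5.455131 = 21.2205 m, q = 2.367298·180/π = 135.6362°, L = 30.9545 m.

LSR: t = 7.7362°, p = 21.2205 m, q = 135.6362°, L = 30.9545 m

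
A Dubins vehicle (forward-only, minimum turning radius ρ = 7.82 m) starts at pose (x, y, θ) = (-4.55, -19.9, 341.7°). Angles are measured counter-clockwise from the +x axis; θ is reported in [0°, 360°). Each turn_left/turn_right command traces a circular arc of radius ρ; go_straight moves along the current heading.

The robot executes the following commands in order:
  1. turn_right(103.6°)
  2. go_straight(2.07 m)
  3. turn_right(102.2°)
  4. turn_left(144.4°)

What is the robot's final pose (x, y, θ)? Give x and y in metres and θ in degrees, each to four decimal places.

(-26.6773, -41.7116, 280.3000°)

set_pose: (x, y, θ) = (-4.5500, -19.9000, 341.7000°), ρ = 7.82
turn_right(103.6°): centre at ρ to the right, rotate −103.6° → (-0.3665, -31.4569, 238.1000°)
go_straight(2.07): x += 2.07·cos θ, y += 2.07·sin θ → (-1.4603, -33.2143, 238.1000°)
turn_right(102.2°): centre at ρ to the right, rotate −102.2° → (-13.5413, -34.6976, 135.9000°)
turn_left(144.4°): centre at ρ to the left, rotate +144.4° → (-26.6773, -41.7116, 280.3000°)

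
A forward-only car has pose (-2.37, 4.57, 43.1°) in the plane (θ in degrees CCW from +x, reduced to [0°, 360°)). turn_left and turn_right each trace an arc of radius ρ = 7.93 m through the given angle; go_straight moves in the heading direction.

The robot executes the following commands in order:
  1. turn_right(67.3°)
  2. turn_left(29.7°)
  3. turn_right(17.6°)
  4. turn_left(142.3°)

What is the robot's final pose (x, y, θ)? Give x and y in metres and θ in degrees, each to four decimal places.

set_pose: (x, y, θ) = (-2.3700, 4.5700, 43.1000°), ρ = 7.93
turn_right(67.3°): centre at ρ to the right, rotate −67.3° → (6.2991, 6.0129, -24.2000° ≡ 335.8000°)
turn_left(29.7°): centre at ρ to the left, rotate +29.7° → (10.3098, 5.3525, 365.5000° ≡ 5.5000°)
turn_right(17.6°): centre at ρ to the right, rotate −17.6° → (12.7321, 5.2129, -12.1000° ≡ 347.9000°)
turn_left(142.3°): centre at ρ to the left, rotate +142.3° → (20.4513, 18.0852, 490.2000° ≡ 130.2000°)

(20.4513, 18.0852, 130.2000°)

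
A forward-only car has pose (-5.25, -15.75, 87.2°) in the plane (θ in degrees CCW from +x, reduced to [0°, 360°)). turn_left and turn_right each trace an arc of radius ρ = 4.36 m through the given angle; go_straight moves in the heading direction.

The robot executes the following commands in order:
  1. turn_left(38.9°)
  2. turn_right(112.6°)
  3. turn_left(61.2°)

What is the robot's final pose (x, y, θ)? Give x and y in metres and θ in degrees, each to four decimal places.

set_pose: (x, y, θ) = (-5.2500, -15.7500, 87.2000°), ρ = 4.36
turn_left(38.9°): centre at ρ to the left, rotate +38.9° → (-6.0820, -12.9681, 126.1000°)
turn_right(112.6°): centre at ρ to the right, rotate −112.6° → (-3.5769, -6.1597, 13.5000°)
turn_left(61.2°): centre at ρ to the left, rotate +61.2° → (-0.3893, -3.0706, 74.7000°)

(-0.3893, -3.0706, 74.7000°)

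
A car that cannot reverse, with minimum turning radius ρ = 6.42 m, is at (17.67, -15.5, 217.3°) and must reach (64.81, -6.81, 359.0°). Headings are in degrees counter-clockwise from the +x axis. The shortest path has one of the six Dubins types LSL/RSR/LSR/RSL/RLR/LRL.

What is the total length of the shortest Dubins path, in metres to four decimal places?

63.9380 m

Let ψ = atan2(Δy, Δx) = atan2(8.69, 47.14) = 10.4449° be the start→goal bearing.
Normalize: d = |goal − start| / ρ = 47.934285/6.42 = 7.466400, α = (θ_start − ψ) mod 360° = 206.8551° = 3.610303 rad, β = (θ_goal − ψ) mod 360° = 348.5551° = 6.083434 rad.
Common terms: sin α = -0.451736, cos α = -0.892152, sin β = -0.198425, cos β = 0.980116, cos(α−β) = -0.784776, d² = 55.747123. Work in radians in the unit-radius frame; every candidate has L = ρ·(t + p + q).
LSL: p² = 2 + d² − 2cos(α−β) + 2d(sin α − sin β) = 55.534044; p = √p² = 7.452117; φ = atan2(cos β − cos α, d + sin α − sin β) = 0.253961 rad; t = (φ − α) mod 2π = 2.926844 rad, q = (β − φ) mod 2π = 5.829473 rad → L = 6.42·(2.926844 + 7.452117 + 5.829473) = 6.42·16.208434 = 104.058144 m
RSR: p² = 2 + d² − 2cos(α−β) + 2d(sin β − sin α) = 63.099306; p = √p² = 7.943507; φ = atan2(cos α − cos β, d − sin α + sin β) = -0.237937 rad; t = (α − φ) mod 2π = 3.848239 rad, q = (φ − β) mod 2π = 6.245000 rad → L = 6.42·(3.848239 + 7.943507 + 6.245000) = 6.42·18.036746 = 115.795911 m
LSR: p² = d² − 2 + 2cos(α−β) + 2d(sin α + sin β) = 42.468843; p = √p² = 6.516812; φ = atan2(−cos α − cos β, d + sin α + sin β) − atan2(−2, p) = 0.284869 rad; t = (φ − α) mod 2π = 2.957752 rad, q = (φ − β) mod 2π = 0.484620 rad → L = 6.42·(2.957752 + 6.516812 + 0.484620) = 6.42·9.959185 = 63.937966 m
RSL: p² = d² − 2 + 2cos(α−β) − 2d(sin α + sin β) = 61.886296; p = √p² = 7.866784; φ = atan2(cos α + cos β, d − sin α − sin β) − atan2(2, p) = -0.238122 rad; t = (α − φ) mod 2π = 3.848425 rad, q = (β − φ) mod 2π = 0.038371 rad → L = 6.42·(3.848425 + 7.866784 + 0.038371) = 6.42·11.753580 = 75.457981 m
RLR: c = (6 − d² + 2cos(α−β) + 2d(sin α − sin β))/8 = -6.887413, |c| > 1 → infeasible
LRL: c = (6 − d² + 2cos(α−β) − 2d(sin α − sin β))/8 = -5.941756, |c| > 1 → infeasible
Shortest: LSR with L = 63.937966 m ≈ 63.9380 m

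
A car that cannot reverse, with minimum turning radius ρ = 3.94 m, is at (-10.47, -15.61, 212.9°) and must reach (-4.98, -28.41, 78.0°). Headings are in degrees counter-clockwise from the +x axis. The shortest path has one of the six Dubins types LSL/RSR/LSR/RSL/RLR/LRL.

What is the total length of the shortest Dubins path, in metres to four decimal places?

Let ψ = atan2(Δy, Δx) = atan2(-12.80, 5.49) = -66.7852° be the start→goal bearing.
Normalize: d = |goal − start| / ρ = 13.927674/3.94 = 3.534943, α = (θ_start − ψ) mod 360° = 279.6852° = 4.881428 rad, β = (θ_goal − ψ) mod 360° = 144.7852° = 2.526979 rad.
Common terms: sin α = -0.985747, cos α = 0.168235, sin β = 0.576643, cos β = -0.816996, cos(α−β) = -0.705872, d² = 12.495819. Work in radians in the unit-radius frame; every candidate has L = ρ·(t + p + q).
LSL: p² = 2 + d² − 2cos(α−β) + 2d(sin α − sin β) = 4.861643; p = √p² = 2.204913; φ = atan2(cos β − cos α, d + sin α − sin β) = -0.463224 rad; t = (φ − α) mod 2π = 0.938534 rad, q = (β − φ) mod 2π = 2.990202 rad → L = 3.94·(0.938534 + 2.204913 + 2.990202) = 3.94·6.133649 = 24.166579 m
RSR: p² = 2 + d² − 2cos(α−β) + 2d(sin β − sin α) = 26.953482; p = √p² = 5.191674; φ = atan2(cos α − cos β, d − sin α + sin β) = 0.190929 rad; t = (α − φ) mod 2π = 4.690498 rad, q = (φ − β) mod 2π = 3.947136 rad → L = 3.94·(4.690498 + 5.191674 + 3.947136) = 3.94·13.829309 = 54.487477 m
LSR: p² = d² − 2 + 2cos(α−β) + 2d(sin α + sin β) = 6.191760; p = √p² = 2.488325; φ = atan2(−cos α − cos β, d + sin α + sin β) − atan2(−2, p) = 0.881668 rad; t = (φ − α) mod 2π = 2.283426 rad, q = (φ − β) mod 2π = 4.637875 rad → L = 3.94·(2.283426 + 2.488325 + 4.637875) = 3.94·9.409625 = 37.073923 m
RSL: p² = d² − 2 + 2cos(α−β) − 2d(sin α + sin β) = 11.976392; p = √p² = 3.460692; φ = atan2(cos α + cos β, d − sin α − sin β) − atan2(2, p) = -0.687057 rad; t = (α − φ) mod 2π = 5.568484 rad, q = (β − φ) mod 2π = 3.214035 rad → L = 3.94·(5.568484 + 3.460692 + 3.214035) = 3.94·12.243212 = 48.238254 m
RLR: c = (6 − d² + 2cos(α−β) + 2d(sin α − sin β))/8 = -2.369185, |c| > 1 → infeasible
LRL: c = (6 − d² + 2cos(α−β) − 2d(sin α − sin β))/8 = 0.392295; p = 2π − arccos c = 5.115514 rad; φ = atan2(cos β − cos α, d + sin α − sin β) = -0.463224 rad; t = (φ − α + p/2) mod 2π = 3.496291 rad, q = (β − α − t + p) mod 2π = 5.547959 rad → L = 3.94·(3.496291 + 5.115514 + 5.547959) = 3.94·14.159764 = 55.789470 m
Shortest: LSL with L = 24.166579 m ≈ 24.1666 m

24.1666 m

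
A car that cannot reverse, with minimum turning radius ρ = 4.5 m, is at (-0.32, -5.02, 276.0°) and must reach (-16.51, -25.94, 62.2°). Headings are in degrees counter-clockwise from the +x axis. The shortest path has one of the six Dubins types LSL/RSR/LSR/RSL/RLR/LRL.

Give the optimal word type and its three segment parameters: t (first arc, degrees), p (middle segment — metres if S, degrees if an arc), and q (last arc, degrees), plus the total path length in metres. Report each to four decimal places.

RSR: t = 24.9319°, p = 23.8379 m, q = 188.8681°, L = 40.6297 m

Let ψ = atan2(Δy, Δx) = atan2(-20.92, -16.19) = -127.7363° be the start→goal bearing.
Normalize: d = |goal − start| / ρ = 26.453024/4.5 = 5.878450, α = (θ_start − ψ) mod 360° = 43.7363° = 0.763343 rad, β = (θ_goal − ψ) mod 360° = 189.9363° = 3.315014 rad.
Common terms: sin α = 0.691340, cos α = 0.722529, sin β = -0.172553, cos β = -0.985000, cos(α−β) = -0.830984, d² = 34.556173. Work in radians in the unit-radius frame; every candidate has L = ρ·(t + p + q).
LSL: p² = 2 + d² − 2cos(α−β) + 2d(sin α − sin β) = 48.374854; p = √p² = 6.955203; φ = atan2(cos β − cos α, d + sin α − sin β) = -0.248039 rad; t = (φ − α) mod 2π = 5.271803 rad, q = (β − φ) mod 2π = 3.563053 rad → L = 4.5·(5.271803 + 6.955203 + 3.563053) = 4.5·15.790060 = 71.055270 m
RSR: p² = 2 + d² − 2cos(α−β) + 2d(sin β − sin α) = 28.061430; p = √p² = 5.297304; φ = atan2(cos α − cos β, d − sin α + sin β) = 0.328200 rad; t = (α − φ) mod 2π = 0.435143 rad, q = (φ − β) mod 2π = 3.296371 rad → L = 4.5·(0.435143 + 5.297304 + 3.296371) = 4.5·9.028818 = 40.629681 m
LSR: p² = d² − 2 + 2cos(α−β) + 2d(sin α + sin β) = 36.993532; p = √p² = 6.082231; φ = atan2(−cos α − cos β, d + sin α + sin β) − atan2(−2, p) = 0.358695 rad; t = (φ − α) mod 2π = 5.878538 rad, q = (φ − β) mod 2π = 3.326866 rad → L = 4.5·(5.878538 + 6.082231 + 3.326866) = 4.5·15.287635 = 68.794356 m
RSL: p² = d² − 2 + 2cos(α−β) − 2d(sin α + sin β) = 24.794876; p = √p² = 4.979445; φ = atan2(cos α + cos β, d − sin α − sin β) − atan2(2, p) = -0.430861 rad; t = (α − φ) mod 2π = 1.194204 rad, q = (β − φ) mod 2π = 3.745875 rad → L = 4.5·(1.194204 + 4.979445 + 3.745875) = 4.5·9.919525 = 44.637861 m
RLR: c = (6 − d² + 2cos(α−β) + 2d(sin α − sin β))/8 = -2.507679, |c| > 1 → infeasible
LRL: c = (6 − d² + 2cos(α−β) − 2d(sin α − sin β))/8 = -5.046857, |c| > 1 → infeasible
Shortest: RSR with L = 40.629681 m ≈ 40.6297 m
Convert RSR to answer units (arcs ×180/π): t = 0.435143·180/π = 24.9319°, p = ρ·p = 4.5·5.297304 = 23.8379 m, q = 3.296371·180/π = 188.8681°, L = 40.6297 m.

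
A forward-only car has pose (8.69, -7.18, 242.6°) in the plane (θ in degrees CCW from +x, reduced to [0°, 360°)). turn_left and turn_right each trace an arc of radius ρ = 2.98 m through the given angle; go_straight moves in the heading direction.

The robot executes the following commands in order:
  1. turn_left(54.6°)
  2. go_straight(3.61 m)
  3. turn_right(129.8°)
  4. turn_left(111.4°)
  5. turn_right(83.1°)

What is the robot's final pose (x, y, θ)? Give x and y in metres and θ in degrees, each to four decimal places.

(1.3013, -24.0836, 195.7000°)

set_pose: (x, y, θ) = (8.6900, -7.1800, 242.6000°), ρ = 2.98
turn_left(54.6°): centre at ρ to the left, rotate +54.6° → (8.6852, -9.9135, 297.2000°)
go_straight(3.61): x += 3.61·cos θ, y += 3.61·sin θ → (10.3354, -13.1243, 297.2000°)
turn_right(129.8°): centre at ρ to the right, rotate −129.8° → (7.0348, -17.3947, 167.4000°)
turn_left(111.4°): centre at ρ to the left, rotate +111.4° → (3.4398, -20.7589, 278.8000°)
turn_right(83.1°): centre at ρ to the right, rotate −83.1° → (1.3013, -24.0836, 195.7000°)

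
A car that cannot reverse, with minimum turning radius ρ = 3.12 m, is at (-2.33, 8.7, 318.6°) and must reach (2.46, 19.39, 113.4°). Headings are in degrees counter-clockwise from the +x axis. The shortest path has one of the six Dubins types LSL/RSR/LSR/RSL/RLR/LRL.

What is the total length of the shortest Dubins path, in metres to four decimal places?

15.5414 m

Let ψ = atan2(Δy, Δx) = atan2(10.69, 4.79) = 65.8637° be the start→goal bearing.
Normalize: d = |goal − start| / ρ = 11.714103/3.12 = 3.754520, α = (θ_start − ψ) mod 360° = 252.7363° = 4.411081 rad, β = (θ_goal − ψ) mod 360° = 47.5363° = 0.829665 rad.
Common terms: sin α = -0.954949, cos α = -0.296770, sin β = 0.737705, cos β = 0.675123, cos(α−β) = -0.904827, d² = 14.096421. Work in radians in the unit-radius frame; every candidate has L = ρ·(t + p + q).
LSL: p² = 2 + d² − 2cos(α−β) + 2d(sin α − sin β) = 5.195866; p = √p² = 2.279444; φ = atan2(cos β − cos α, d + sin α − sin β) = 0.440479 rad; t = (φ − α) mod 2π = 2.312583 rad, q = (β − φ) mod 2π = 0.389186 rad → L = 3.12·(2.312583 + 2.279444 + 0.389186) = 3.12·4.981214 = 15.541387 m
RSR: p² = 2 + d² − 2cos(α−β) + 2d(sin β − sin α) = 30.616285; p = √p² = 5.533198; φ = atan2(cos α − cos β, d − sin α + sin β) = -0.176563 rad; t = (α − φ) mod 2π = 4.587644 rad, q = (φ − β) mod 2π = 5.276957 rad → L = 3.12·(4.587644 + 5.533198 + 5.276957) = 3.12·15.397799 = 48.041134 m
LSR: p² = d² − 2 + 2cos(α−β) + 2d(sin α + sin β) = 8.655475; p = √p² = 2.942019; φ = atan2(−cos α − cos β, d + sin α + sin β) − atan2(−2, p) = 0.490487 rad; t = (φ − α) mod 2π = 2.362592 rad, q = (φ − β) mod 2π = 5.944007 rad → L = 3.12·(2.362592 + 2.942019 + 5.944007) = 3.12·11.248618 = 35.095687 m
RSL: p² = d² − 2 + 2cos(α−β) − 2d(sin α + sin β) = 11.918059; p = √p² = 3.452254; φ = atan2(cos α + cos β, d − sin α − sin β) − atan2(2, p) = -0.430109 rad; t = (α − φ) mod 2π = 4.841190 rad, q = (β − φ) mod 2π = 1.259774 rad → L = 3.12·(4.841190 + 3.452254 + 1.259774) = 3.12·9.553219 = 29.806042 m
RLR: c = (6 − d² + 2cos(α−β) + 2d(sin α − sin β))/8 = -2.827036, |c| > 1 → infeasible
LRL: c = (6 − d² + 2cos(α−β) − 2d(sin α − sin β))/8 = 0.350517; p = 2π − arccos c = 5.070512 rad; φ = atan2(cos β − cos α, d + sin α − sin β) = 0.440479 rad; t = (φ − α + p/2) mod 2π = 4.847839 rad, q = (β − α − t + p) mod 2π = 2.924442 rad → L = 3.12·(4.847839 + 5.070512 + 2.924442) = 3.12·12.842793 = 40.069515 m
Shortest: LSL with L = 15.541387 m ≈ 15.5414 m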